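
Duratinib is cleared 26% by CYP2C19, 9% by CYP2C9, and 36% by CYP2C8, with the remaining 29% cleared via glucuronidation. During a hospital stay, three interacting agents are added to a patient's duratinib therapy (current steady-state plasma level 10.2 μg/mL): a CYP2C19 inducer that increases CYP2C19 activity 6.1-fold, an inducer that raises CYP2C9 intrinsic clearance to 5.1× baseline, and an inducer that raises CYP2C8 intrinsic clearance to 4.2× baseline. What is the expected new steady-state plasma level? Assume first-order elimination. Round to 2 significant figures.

The CYP2C19 pathway (26% of clearance) increases to 6.1× activity: 0.26 × 6.1 = 1.586.
The CYP2C9 pathway (9% of clearance) is boosted to 5.1× activity: 0.09 × 5.1 = 0.459.
The CYP2C8 pathway (36% of clearance) increases to 4.2× activity: 0.36 × 4.2 = 1.512.
The remaining 29% of clearance is unaffected.
New clearance relative to baseline: 1.586 + 0.459 + 1.512 + 0.29 = 3.847.
Steady-state plasma level ∝ 1/CL: new value = 10.2 / 3.847 = 2.7 μg/mL.

2.7 μg/mL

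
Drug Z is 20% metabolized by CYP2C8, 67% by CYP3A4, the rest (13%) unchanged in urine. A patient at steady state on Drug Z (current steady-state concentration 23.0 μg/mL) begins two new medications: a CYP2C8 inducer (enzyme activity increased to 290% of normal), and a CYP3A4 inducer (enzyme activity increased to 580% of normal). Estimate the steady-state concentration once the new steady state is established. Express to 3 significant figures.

5.00 μg/mL

CYP2C8: 0.2 × 2.9 = 0.58
CYP3A4: 0.67 × 5.8 = 3.886
Other: 0.13 (unchanged)
Relative clearance = 0.58 + 3.886 + 0.13 = 4.596.
New steady-state concentration = 23.0 / 4.596 = 5.00 μg/mL (concentration scales inversely with clearance).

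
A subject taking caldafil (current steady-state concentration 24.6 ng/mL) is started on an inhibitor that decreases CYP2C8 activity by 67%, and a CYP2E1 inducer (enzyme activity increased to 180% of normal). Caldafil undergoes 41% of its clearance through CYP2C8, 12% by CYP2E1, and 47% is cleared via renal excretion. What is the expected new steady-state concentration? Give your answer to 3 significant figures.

The CYP2C8 pathway (41% of clearance) is reduced to 0.33× activity: 0.41 × 0.33 = 0.1353.
The CYP2E1 pathway (12% of clearance) rises to 1.8× activity: 0.12 × 1.8 = 0.216.
Non-CYP routes (47%) are unchanged.
New clearance relative to baseline: 0.1353 + 0.216 + 0.47 = 0.8213.
Steady-state concentration ∝ 1/CL: new value = 24.6 / 0.8213 = 30.0 ng/mL.

30.0 ng/mL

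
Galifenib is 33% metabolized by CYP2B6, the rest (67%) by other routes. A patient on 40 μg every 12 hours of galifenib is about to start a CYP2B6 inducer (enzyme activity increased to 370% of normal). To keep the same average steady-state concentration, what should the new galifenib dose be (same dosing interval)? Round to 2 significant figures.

76 μg

The CYP2B6 pathway (33% of clearance) rises to 3.7× activity: 0.33 × 3.7 = 1.221.
The remaining 67% of clearance is unaffected.
New clearance relative to baseline: 1.221 + 0.67 = 1.891.
Exposure is unchanged when dose changes in proportion to clearance. New dose = 40 μg × 1.891 = 76 μg.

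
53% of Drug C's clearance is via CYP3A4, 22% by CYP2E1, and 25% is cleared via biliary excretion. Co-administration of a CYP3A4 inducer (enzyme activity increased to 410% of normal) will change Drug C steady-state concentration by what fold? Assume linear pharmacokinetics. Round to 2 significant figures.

0.38

CYP3A4: 0.53 × 4.1 = 2.173
CYP2E1: 0.22 (unchanged)
Other: 0.25 (unchanged)
Relative clearance = 2.173 + 0.22 + 0.25 = 2.643.
Steady-state concentration ratio = CL_old/CL_new = 1 / 2.643 = 0.38.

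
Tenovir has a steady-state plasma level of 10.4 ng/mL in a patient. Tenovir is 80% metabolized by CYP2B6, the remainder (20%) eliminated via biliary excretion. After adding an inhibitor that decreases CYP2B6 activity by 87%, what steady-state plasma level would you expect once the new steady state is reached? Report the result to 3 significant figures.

The CYP2B6 pathway (80% of clearance) is reduced to 0.13× activity: 0.8 × 0.13 = 0.104.
The remaining 20% of clearance is unaffected.
CL_new/CL_old = 0.104 + 0.2 = 0.304.
Steady-state plasma level ∝ 1/CL, so new value = 10.4 / 0.304 = 34.2 ng/mL.

34.2 ng/mL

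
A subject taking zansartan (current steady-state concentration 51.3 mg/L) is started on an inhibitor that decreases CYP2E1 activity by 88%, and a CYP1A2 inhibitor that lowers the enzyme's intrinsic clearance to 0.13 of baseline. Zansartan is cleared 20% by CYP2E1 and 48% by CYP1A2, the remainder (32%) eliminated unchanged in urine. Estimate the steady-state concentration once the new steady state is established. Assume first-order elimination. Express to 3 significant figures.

The CYP2E1 pathway (20% of clearance) is reduced to 0.12× activity: 0.2 × 0.12 = 0.024.
The CYP1A2 pathway (48% of clearance) falls to 0.13× activity: 0.48 × 0.13 = 0.0624.
The remaining 32% of clearance is unaffected.
Relative clearance = 0.024 + 0.0624 + 0.32 = 0.4064.
New steady-state concentration = 51.3 / 0.4064 = 126 mg/L (concentration scales inversely with clearance).

126 mg/L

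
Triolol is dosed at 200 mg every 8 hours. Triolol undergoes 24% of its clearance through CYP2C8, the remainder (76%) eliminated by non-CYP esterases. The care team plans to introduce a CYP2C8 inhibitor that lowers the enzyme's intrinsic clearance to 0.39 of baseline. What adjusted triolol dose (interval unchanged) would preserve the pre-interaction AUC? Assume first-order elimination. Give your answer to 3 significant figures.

171 mg

The CYP2C8 pathway (24% of clearance) is reduced to 0.39× activity: 0.24 × 0.39 = 0.0936.
The remaining 76% of clearance is unaffected.
Relative clearance = 0.0936 + 0.76 = 0.8536.
To maintain the same steady-state level, dose must scale with clearance: new dose = 200 × 0.8536 = 171 mg.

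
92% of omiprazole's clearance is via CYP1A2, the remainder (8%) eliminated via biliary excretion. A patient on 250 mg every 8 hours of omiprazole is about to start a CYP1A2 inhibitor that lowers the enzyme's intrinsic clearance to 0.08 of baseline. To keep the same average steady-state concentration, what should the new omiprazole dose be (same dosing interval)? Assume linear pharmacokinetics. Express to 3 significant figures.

The CYP1A2 pathway (92% of clearance) drops to 0.08× activity: 0.92 × 0.08 = 0.0736.
The remaining 8% of clearance is unaffected.
CL_new/CL_old = 0.0736 + 0.08 = 0.1536.
To maintain the same steady-state level, dose must scale with clearance: new dose = 250 × 0.1536 = 38.4 mg.

38.4 mg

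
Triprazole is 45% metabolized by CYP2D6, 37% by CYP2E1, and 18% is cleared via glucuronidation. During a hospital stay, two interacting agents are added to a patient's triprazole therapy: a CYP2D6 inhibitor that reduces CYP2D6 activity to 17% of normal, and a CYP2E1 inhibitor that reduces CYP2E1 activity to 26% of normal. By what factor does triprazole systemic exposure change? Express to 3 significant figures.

2.84

The CYP2D6 pathway (45% of clearance) drops to 0.17× activity: 0.45 × 0.17 = 0.0765.
The CYP2E1 pathway (37% of clearance) falls to 0.26× activity: 0.37 × 0.26 = 0.0962.
The remaining 18% of clearance is unaffected.
Relative clearance = 0.0765 + 0.0962 + 0.18 = 0.3527.
Net systemic exposure ratio = 1 / 0.3527 = 2.84.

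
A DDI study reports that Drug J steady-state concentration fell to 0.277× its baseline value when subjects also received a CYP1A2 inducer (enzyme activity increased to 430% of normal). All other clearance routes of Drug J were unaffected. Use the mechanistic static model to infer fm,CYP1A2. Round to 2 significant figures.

Let x = fm,CYP1A2. Because steady-state concentration ∝ 1/CL, relative clearance rose to 1/0.277 = 3.61.
Only the CYP1A2 route changed, so 3.61 = x·4.3 + (1 − x), giving x = 0.79.

0.79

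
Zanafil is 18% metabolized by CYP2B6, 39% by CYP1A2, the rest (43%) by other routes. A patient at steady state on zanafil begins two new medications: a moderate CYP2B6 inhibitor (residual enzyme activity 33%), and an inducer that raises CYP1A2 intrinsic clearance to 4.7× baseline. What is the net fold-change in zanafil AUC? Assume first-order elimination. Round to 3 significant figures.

0.431

The CYP2B6 pathway (18% of clearance) is reduced to 0.33× activity: 0.18 × 0.33 = 0.0594.
The CYP1A2 pathway (39% of clearance) rises to 4.7× activity: 0.39 × 4.7 = 1.833.
The remaining 43% of clearance is unaffected.
CL_new/CL_old = 0.0594 + 1.833 + 0.43 = 2.3224.
Because AUC varies inversely with clearance, the combined effect is 1 / 2.3224 = 0.431.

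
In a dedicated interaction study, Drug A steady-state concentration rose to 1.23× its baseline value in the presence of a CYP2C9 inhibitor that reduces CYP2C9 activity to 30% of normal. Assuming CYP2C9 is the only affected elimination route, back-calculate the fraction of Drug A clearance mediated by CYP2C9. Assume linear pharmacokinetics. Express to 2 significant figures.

CL'/CL = 1 / 1.23 = 0.813
0.3·fm + (1 − fm) = 0.813
fm = (0.813 − 1) / (0.3 − 1) = 0.27

0.27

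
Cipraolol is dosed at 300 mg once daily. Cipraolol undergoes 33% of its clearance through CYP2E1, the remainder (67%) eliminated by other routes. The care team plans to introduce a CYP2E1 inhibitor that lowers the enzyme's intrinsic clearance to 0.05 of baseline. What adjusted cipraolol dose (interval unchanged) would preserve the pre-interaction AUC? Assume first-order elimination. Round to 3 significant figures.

CYP2E1: 0.33 × 0.05 = 0.0165
Other: 0.67 (unchanged)
New clearance relative to baseline: 0.0165 + 0.67 = 0.6865.
Exposure is unchanged when dose changes in proportion to clearance. New dose = 300 mg × 0.6865 = 206 mg.

206 mg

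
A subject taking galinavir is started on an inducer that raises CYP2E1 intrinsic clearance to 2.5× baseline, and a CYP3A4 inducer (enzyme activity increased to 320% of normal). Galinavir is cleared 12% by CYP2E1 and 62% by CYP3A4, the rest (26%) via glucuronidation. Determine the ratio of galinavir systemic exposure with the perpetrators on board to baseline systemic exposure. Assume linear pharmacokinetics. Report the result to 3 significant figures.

The CYP2E1 pathway (12% of clearance) rises to 2.5× activity: 0.12 × 2.5 = 0.3.
The CYP3A4 pathway (62% of clearance) rises to 3.2× activity: 0.62 × 3.2 = 1.984.
Non-CYP routes (26%) are unchanged.
CL_new/CL_old = 0.3 + 1.984 + 0.26 = 2.544.
Net systemic exposure ratio = 1 / 2.544 = 0.393.

0.393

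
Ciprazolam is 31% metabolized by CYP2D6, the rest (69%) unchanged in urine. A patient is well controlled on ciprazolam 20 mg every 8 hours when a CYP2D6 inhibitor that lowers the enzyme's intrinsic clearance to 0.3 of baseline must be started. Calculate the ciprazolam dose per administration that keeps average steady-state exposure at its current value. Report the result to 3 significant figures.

15.7 mg

The CYP2D6 pathway (31% of clearance) is reduced to 0.3× activity: 0.31 × 0.3 = 0.093.
Non-CYP routes (69%) are unchanged.
CL_new/CL_old = 0.093 + 0.69 = 0.783.
Css,avg = (dose rate)/CL, so holding Css fixed requires dose ∝ CL: 20 × 0.783 = 15.7 mg.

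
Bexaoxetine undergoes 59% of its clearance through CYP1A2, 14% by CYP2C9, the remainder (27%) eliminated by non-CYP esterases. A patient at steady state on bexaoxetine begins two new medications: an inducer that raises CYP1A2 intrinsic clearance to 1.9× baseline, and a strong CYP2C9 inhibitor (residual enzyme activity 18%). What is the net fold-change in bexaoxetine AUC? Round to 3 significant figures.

CYP1A2: 0.59 × 1.9 = 1.121
CYP2C9: 0.14 × 0.18 = 0.0252
Other: 0.27 (unchanged)
CL_new/CL_old = 1.121 + 0.0252 + 0.27 = 1.4162.
AUC ∝ 1/CL: fold-change = 1 / 1.4162 = 0.706.

0.706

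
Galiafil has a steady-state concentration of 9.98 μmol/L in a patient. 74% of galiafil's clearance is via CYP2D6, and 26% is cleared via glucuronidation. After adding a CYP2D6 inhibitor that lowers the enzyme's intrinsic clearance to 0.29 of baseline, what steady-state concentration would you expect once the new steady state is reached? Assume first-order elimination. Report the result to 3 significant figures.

CYP2D6: 0.74 × 0.29 = 0.2146
Other: 0.26 (unchanged)
New clearance relative to baseline: 0.2146 + 0.26 = 0.4746.
New steady-state concentration = baseline ÷ relative clearance = 9.98 / 0.4746 = 21.0 μmol/L.

21.0 μmol/L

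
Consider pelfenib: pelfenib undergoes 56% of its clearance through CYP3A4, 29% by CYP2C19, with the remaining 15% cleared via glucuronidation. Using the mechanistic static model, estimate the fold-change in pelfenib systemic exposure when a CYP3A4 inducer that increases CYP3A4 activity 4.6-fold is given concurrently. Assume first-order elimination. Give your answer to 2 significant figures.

0.33

The CYP3A4 pathway (56% of clearance) is boosted to 4.6× activity: 0.56 × 4.6 = 2.576.
CYP2C19 (29%) and the residual 15% are unaffected.
Relative clearance = 2.576 + 0.29 + 0.15 = 3.016.
Systemic exposure is inversely proportional to clearance, so the fold-change is 1 / 3.016 = 0.33.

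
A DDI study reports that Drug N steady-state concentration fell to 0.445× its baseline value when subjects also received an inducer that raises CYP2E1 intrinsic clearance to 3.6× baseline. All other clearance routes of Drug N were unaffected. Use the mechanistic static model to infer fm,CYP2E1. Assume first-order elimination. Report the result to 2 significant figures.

CL'/CL = 1 / 0.445 = 2.247
3.6·fm + (1 − fm) = 2.247
fm = (2.247 − 1) / (3.6 − 1) = 0.48

0.48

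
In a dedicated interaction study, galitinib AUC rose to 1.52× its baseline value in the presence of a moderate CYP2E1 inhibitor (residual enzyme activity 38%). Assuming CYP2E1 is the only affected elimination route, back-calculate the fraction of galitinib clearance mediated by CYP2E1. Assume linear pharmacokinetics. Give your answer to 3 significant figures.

0.552

Let x = fm,CYP2E1. Because AUC ∝ 1/CL, relative clearance fell to 1/1.52 = 0.6579.
Only the CYP2E1 route changed, so 0.6579 = x·0.38 + (1 − x), giving x = 0.552.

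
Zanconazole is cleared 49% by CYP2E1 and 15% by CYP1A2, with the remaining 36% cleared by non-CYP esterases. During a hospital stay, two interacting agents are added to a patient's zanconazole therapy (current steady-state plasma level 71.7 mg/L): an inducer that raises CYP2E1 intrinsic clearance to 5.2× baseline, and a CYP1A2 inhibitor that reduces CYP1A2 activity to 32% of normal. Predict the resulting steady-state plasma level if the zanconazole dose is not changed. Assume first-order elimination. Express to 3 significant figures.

CYP2E1: 0.49 × 5.2 = 2.548
CYP1A2: 0.15 × 0.32 = 0.048
Other: 0.36 (unchanged)
New clearance relative to baseline: 2.548 + 0.048 + 0.36 = 2.956.
Dividing the baseline by the relative clearance: 71.7 / 2.956 = 24.3 mg/L.

24.3 mg/L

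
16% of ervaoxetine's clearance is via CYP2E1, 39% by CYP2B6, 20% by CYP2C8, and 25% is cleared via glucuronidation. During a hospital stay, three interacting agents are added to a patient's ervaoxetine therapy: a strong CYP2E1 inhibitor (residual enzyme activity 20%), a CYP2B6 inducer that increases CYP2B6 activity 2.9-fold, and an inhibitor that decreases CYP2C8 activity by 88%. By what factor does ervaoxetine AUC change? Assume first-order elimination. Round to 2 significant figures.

0.70

The CYP2E1 pathway (16% of clearance) drops to 0.2× activity: 0.16 × 0.2 = 0.032.
The CYP2B6 pathway (39% of clearance) increases to 2.9× activity: 0.39 × 2.9 = 1.131.
The CYP2C8 pathway (20% of clearance) is reduced to 0.12× activity: 0.2 × 0.12 = 0.024.
Non-CYP routes (25%) are unchanged.
CL_new/CL_old = 0.032 + 1.131 + 0.024 + 0.25 = 1.437.
AUC ∝ 1/CL: fold-change = 1 / 1.437 = 0.70.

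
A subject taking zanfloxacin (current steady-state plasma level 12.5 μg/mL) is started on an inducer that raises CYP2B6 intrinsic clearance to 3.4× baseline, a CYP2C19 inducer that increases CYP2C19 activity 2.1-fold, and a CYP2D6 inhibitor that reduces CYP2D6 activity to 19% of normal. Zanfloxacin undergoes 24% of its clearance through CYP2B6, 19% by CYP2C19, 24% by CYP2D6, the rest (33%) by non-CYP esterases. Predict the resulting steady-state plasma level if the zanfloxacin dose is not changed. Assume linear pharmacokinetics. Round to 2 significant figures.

The CYP2B6 pathway (24% of clearance) is boosted to 3.4× activity: 0.24 × 3.4 = 0.816.
The CYP2C19 pathway (19% of clearance) rises to 2.1× activity: 0.19 × 2.1 = 0.399.
The CYP2D6 pathway (24% of clearance) is reduced to 0.19× activity: 0.24 × 0.19 = 0.0456.
Non-CYP routes (33%) are unchanged.
New clearance relative to baseline: 0.816 + 0.399 + 0.0456 + 0.33 = 1.5906.
Dividing the baseline by the relative clearance: 12.5 / 1.5906 = 7.9 μg/mL.

7.9 μg/mL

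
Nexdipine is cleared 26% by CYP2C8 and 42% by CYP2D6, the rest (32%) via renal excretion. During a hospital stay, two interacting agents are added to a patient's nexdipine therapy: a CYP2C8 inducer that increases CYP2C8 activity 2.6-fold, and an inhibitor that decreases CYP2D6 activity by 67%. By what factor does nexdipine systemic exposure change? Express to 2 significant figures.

0.88

CYP2C8: 0.26 × 2.6 = 0.676
CYP2D6: 0.42 × 0.33 = 0.1386
Other: 0.32 (unchanged)
CL_new/CL_old = 0.676 + 0.1386 + 0.32 = 1.1346.
Net systemic exposure ratio = 1 / 1.1346 = 0.88.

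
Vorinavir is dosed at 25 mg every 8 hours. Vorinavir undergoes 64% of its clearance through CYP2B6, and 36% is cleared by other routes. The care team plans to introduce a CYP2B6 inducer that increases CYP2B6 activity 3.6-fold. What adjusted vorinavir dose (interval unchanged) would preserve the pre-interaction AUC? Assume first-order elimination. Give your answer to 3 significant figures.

CYP2B6: 0.64 × 3.6 = 2.304
Other: 0.36 (unchanged)
CL_new/CL_old = 2.304 + 0.36 = 2.664.
Exposure is unchanged when dose changes in proportion to clearance. New dose = 25 mg × 2.664 = 66.6 mg.

66.6 mg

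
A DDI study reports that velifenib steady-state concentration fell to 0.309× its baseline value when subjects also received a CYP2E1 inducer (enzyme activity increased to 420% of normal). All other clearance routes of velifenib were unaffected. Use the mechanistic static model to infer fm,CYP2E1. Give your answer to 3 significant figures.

0.699

Call the CYP2E1 fraction fm. After the interaction, CL_new/CL_old = fm × 4.2 + (1 − fm).
Steady-state concentration ratio = 1 / (new CL fraction), so new CL fraction = 1 / 0.309 = 3.236.
fm × 4.2 + 1 − fm = 3.236  ⇒  fm × (4.2 − 1) = 2.236  ⇒  fm = 0.699.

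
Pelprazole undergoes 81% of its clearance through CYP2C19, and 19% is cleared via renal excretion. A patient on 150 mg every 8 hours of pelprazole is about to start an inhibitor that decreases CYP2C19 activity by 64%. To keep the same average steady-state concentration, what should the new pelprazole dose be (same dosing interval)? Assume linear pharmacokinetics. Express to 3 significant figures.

72.2 mg

The CYP2C19 pathway (81% of clearance) falls to 0.36× activity: 0.81 × 0.36 = 0.2916.
Non-CYP routes (19%) are unchanged.
Relative clearance = 0.2916 + 0.19 = 0.4816.
Exposure is unchanged when dose changes in proportion to clearance. New dose = 150 mg × 0.4816 = 72.2 mg.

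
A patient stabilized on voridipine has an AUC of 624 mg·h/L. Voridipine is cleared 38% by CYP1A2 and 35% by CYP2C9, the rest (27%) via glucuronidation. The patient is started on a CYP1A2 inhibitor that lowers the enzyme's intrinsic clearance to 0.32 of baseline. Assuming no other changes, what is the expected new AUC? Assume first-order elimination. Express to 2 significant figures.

8.4 × 10² mg·h/L

CYP1A2: 0.38 × 0.32 = 0.1216
CYP2C9: 0.35 (unchanged)
Other: 0.27 (unchanged)
New clearance relative to baseline: 0.1216 + 0.35 + 0.27 = 0.7416.
AUC ∝ 1/CL, so new value = 624 / 0.7416 = 8.4 × 10² mg·h/L.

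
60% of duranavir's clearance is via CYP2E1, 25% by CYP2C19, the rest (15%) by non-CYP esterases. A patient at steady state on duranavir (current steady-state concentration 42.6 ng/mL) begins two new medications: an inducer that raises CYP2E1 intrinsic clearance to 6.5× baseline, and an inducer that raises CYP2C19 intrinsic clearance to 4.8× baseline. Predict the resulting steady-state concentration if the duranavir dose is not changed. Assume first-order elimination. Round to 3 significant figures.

8.11 ng/mL

CYP2E1: 0.6 × 6.5 = 3.9
CYP2C19: 0.25 × 4.8 = 1.2
Other: 0.15 (unchanged)
New clearance relative to baseline: 3.9 + 1.2 + 0.15 = 5.25.
Dividing the baseline by the relative clearance: 42.6 / 5.25 = 8.11 ng/mL.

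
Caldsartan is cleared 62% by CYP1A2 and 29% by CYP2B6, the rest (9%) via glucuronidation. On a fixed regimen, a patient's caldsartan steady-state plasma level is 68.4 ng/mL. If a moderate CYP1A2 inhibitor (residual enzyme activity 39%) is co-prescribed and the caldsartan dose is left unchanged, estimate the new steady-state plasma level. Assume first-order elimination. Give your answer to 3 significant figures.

110 ng/mL

The CYP1A2 pathway (62% of clearance) is reduced to 0.39× activity: 0.62 × 0.39 = 0.2418.
CYP2B6 (29%) and the residual 9% are unaffected.
Relative clearance = 0.2418 + 0.29 + 0.09 = 0.6218.
With dosing unchanged, steady-state plasma level scales as 1/CL: 68.4 / 0.6218 = 110 ng/mL.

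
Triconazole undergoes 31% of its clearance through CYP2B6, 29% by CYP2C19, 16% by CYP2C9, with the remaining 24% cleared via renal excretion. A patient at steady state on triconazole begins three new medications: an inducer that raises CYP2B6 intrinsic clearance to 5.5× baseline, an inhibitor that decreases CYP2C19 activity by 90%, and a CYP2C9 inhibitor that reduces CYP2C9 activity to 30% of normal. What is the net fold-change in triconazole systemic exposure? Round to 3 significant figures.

The CYP2B6 pathway (31% of clearance) increases to 5.5× activity: 0.31 × 5.5 = 1.705.
The CYP2C19 pathway (29% of clearance) drops to 0.1× activity: 0.29 × 0.1 = 0.029.
The CYP2C9 pathway (16% of clearance) is reduced to 0.3× activity: 0.16 × 0.3 = 0.048.
Non-CYP routes (24%) are unchanged.
CL_new/CL_old = 1.705 + 0.029 + 0.048 + 0.24 = 2.022.
Because systemic exposure varies inversely with clearance, the combined effect is 1 / 2.022 = 0.495.

0.495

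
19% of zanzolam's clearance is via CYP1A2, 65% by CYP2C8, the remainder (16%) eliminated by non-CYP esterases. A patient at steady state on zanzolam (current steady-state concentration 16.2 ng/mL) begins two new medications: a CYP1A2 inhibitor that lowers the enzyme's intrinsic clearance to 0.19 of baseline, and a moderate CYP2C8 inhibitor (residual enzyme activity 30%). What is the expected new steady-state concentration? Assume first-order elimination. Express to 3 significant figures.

41.4 ng/mL

The CYP1A2 pathway (19% of clearance) is reduced to 0.19× activity: 0.19 × 0.19 = 0.0361.
The CYP2C8 pathway (65% of clearance) is reduced to 0.3× activity: 0.65 × 0.3 = 0.195.
Non-CYP routes (16%) are unchanged.
Relative clearance = 0.0361 + 0.195 + 0.16 = 0.3911.
Dividing the baseline by the relative clearance: 16.2 / 0.3911 = 41.4 ng/mL.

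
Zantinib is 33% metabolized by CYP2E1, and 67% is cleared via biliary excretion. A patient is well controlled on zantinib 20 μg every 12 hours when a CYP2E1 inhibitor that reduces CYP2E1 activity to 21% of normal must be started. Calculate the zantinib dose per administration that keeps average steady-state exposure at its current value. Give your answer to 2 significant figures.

15 μg

The CYP2E1 pathway (33% of clearance) drops to 0.21× activity: 0.33 × 0.21 = 0.0693.
The remaining 67% of clearance is unaffected.
CL_new/CL_old = 0.0693 + 0.67 = 0.7393.
To maintain the same steady-state level, dose must scale with clearance: new dose = 20 × 0.7393 = 15 μg.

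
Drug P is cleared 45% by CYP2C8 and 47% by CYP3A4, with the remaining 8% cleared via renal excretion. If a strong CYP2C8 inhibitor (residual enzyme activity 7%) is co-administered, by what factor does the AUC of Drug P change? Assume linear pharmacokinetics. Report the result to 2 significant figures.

CYP2C8: 0.45 × 0.07 = 0.0315
CYP3A4: 0.47 (unchanged)
Other: 0.08 (unchanged)
Relative clearance = 0.0315 + 0.47 + 0.08 = 0.5815.
AUC ratio = CL_old/CL_new = 1 / 0.5815 = 1.7.

1.7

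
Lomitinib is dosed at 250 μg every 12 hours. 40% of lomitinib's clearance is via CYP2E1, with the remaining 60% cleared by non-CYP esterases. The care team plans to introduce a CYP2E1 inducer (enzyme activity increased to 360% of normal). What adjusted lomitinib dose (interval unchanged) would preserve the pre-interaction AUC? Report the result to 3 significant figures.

510 μg

The CYP2E1 pathway (40% of clearance) increases to 3.6× activity: 0.4 × 3.6 = 1.44.
The remaining 60% of clearance is unaffected.
CL_new/CL_old = 1.44 + 0.6 = 2.04.
Exposure is unchanged when dose changes in proportion to clearance. New dose = 250 μg × 2.04 = 510 μg.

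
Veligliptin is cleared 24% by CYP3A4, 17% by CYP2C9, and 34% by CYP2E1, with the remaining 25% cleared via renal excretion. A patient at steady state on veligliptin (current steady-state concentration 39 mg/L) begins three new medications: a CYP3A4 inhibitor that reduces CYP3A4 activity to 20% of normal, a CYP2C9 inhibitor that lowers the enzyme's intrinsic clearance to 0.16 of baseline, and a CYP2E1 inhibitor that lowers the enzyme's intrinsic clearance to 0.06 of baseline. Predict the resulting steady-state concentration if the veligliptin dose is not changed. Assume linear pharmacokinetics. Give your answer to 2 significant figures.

1.1 × 10² mg/L

The CYP3A4 pathway (24% of clearance) is reduced to 0.2× activity: 0.24 × 0.2 = 0.048.
The CYP2C9 pathway (17% of clearance) is reduced to 0.16× activity: 0.17 × 0.16 = 0.0272.
The CYP2E1 pathway (34% of clearance) falls to 0.06× activity: 0.34 × 0.06 = 0.0204.
Non-CYP routes (25%) are unchanged.
CL_new/CL_old = 0.048 + 0.0272 + 0.0204 + 0.25 = 0.3456.
Dividing the baseline by the relative clearance: 39 / 0.3456 = 1.1 × 10² mg/L.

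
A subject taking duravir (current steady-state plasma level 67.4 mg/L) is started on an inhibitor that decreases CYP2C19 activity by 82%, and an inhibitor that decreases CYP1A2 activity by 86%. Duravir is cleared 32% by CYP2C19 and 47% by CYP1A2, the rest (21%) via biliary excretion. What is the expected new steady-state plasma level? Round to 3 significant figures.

The CYP2C19 pathway (32% of clearance) falls to 0.18× activity: 0.32 × 0.18 = 0.0576.
The CYP1A2 pathway (47% of clearance) is reduced to 0.14× activity: 0.47 × 0.14 = 0.0658.
The remaining 21% of clearance is unaffected.
New clearance relative to baseline: 0.0576 + 0.0658 + 0.21 = 0.3334.
New steady-state plasma level = 67.4 / 0.3334 = 202 mg/L (concentration scales inversely with clearance).

202 mg/L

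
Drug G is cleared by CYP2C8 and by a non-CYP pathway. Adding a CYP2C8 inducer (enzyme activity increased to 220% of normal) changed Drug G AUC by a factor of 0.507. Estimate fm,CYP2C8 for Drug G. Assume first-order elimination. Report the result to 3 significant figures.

CL'/CL = 1 / 0.507 = 1.972
2.2·fm + (1 − fm) = 1.972
fm = (1.972 − 1) / (2.2 − 1) = 0.810

0.810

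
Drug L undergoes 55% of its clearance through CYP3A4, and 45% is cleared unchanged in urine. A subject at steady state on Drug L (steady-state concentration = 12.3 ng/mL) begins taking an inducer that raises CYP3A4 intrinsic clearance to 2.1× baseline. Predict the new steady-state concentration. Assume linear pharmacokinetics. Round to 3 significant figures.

7.66 ng/mL

The CYP3A4 pathway (55% of clearance) is boosted to 2.1× activity: 0.55 × 2.1 = 1.155.
Non-CYP routes (45%) are unchanged.
CL_new/CL_old = 1.155 + 0.45 = 1.605.
New steady-state concentration = baseline ÷ relative clearance = 12.3 / 1.605 = 7.66 ng/mL.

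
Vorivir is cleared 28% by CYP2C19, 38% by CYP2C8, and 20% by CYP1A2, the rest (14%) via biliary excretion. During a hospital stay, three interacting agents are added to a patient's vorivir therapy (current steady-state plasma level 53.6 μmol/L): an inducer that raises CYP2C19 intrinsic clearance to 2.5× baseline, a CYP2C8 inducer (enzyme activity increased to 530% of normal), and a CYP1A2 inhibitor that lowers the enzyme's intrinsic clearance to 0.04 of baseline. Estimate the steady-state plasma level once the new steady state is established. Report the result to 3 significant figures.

18.7 μmol/L

CYP2C19: 0.28 × 2.5 = 0.7
CYP2C8: 0.38 × 5.3 = 2.014
CYP1A2: 0.2 × 0.04 = 0.008
Other: 0.14 (unchanged)
Relative clearance = 0.7 + 2.014 + 0.008 + 0.14 = 2.862.
Dividing the baseline by the relative clearance: 53.6 / 2.862 = 18.7 μmol/L.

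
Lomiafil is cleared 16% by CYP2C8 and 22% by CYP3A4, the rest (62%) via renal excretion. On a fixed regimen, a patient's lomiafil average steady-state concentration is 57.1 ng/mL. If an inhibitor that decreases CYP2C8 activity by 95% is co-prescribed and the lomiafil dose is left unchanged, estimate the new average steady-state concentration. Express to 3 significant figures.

The CYP2C8 pathway (16% of clearance) drops to 0.05× activity: 0.16 × 0.05 = 0.008.
CYP3A4 (22%) and the residual 62% are unaffected.
Relative clearance = 0.008 + 0.22 + 0.62 = 0.848.
With dosing unchanged, average steady-state concentration scales as 1/CL: 57.1 / 0.848 = 67.3 ng/mL.

67.3 ng/mL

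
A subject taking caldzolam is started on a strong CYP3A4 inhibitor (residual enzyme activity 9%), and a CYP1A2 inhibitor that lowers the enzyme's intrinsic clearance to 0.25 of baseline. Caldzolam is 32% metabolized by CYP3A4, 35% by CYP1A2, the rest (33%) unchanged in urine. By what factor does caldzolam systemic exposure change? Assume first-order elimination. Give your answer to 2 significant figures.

2.2

The CYP3A4 pathway (32% of clearance) falls to 0.09× activity: 0.32 × 0.09 = 0.0288.
The CYP1A2 pathway (35% of clearance) falls to 0.25× activity: 0.35 × 0.25 = 0.0875.
The remaining 33% of clearance is unaffected.
Relative clearance = 0.0288 + 0.0875 + 0.33 = 0.4463.
Because systemic exposure varies inversely with clearance, the combined effect is 1 / 0.4463 = 2.2.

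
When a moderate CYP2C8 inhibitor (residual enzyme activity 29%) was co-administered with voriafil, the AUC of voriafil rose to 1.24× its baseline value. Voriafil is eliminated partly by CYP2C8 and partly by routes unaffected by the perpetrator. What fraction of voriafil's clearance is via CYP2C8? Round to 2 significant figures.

CL'/CL = 1 / 1.24 = 0.8065
0.29·fm + (1 − fm) = 0.8065
fm = (0.8065 − 1) / (0.29 − 1) = 0.27

0.27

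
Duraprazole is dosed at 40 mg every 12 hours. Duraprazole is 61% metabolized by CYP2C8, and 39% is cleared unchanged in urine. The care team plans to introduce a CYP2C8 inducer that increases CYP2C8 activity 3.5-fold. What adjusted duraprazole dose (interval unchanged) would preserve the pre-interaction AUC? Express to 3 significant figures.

The CYP2C8 pathway (61% of clearance) increases to 3.5× activity: 0.61 × 3.5 = 2.135.
Non-CYP routes (39%) are unchanged.
Relative clearance = 2.135 + 0.39 = 2.525.
Exposure is unchanged when dose changes in proportion to clearance. New dose = 40 mg × 2.525 = 101 mg.

101 mg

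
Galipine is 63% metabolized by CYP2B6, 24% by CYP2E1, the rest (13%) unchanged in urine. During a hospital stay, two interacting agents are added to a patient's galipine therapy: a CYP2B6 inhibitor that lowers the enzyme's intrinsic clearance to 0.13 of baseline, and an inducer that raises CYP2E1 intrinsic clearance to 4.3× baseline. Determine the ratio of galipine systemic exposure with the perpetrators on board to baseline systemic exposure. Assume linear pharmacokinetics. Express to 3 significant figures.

0.804

The CYP2B6 pathway (63% of clearance) drops to 0.13× activity: 0.63 × 0.13 = 0.0819.
The CYP2E1 pathway (24% of clearance) increases to 4.3× activity: 0.24 × 4.3 = 1.032.
The remaining 13% of clearance is unaffected.
Relative clearance = 0.0819 + 1.032 + 0.13 = 1.2439.
Because systemic exposure varies inversely with clearance, the combined effect is 1 / 1.2439 = 0.804.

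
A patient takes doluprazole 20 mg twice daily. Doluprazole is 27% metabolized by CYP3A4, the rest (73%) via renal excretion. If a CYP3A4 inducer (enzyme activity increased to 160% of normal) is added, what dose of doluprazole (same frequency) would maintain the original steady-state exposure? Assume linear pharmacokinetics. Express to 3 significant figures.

The CYP3A4 pathway (27% of clearance) rises to 1.6× activity: 0.27 × 1.6 = 0.432.
Non-CYP routes (73%) are unchanged.
CL_new/CL_old = 0.432 + 0.73 = 1.162.
Css,avg = (dose rate)/CL, so holding Css fixed requires dose ∝ CL: 20 × 1.162 = 23.2 mg.

23.2 mg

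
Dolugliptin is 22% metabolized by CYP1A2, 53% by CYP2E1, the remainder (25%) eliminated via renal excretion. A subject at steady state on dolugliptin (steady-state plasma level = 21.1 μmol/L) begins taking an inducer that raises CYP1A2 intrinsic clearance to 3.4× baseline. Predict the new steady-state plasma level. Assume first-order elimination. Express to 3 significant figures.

13.8 μmol/L

The CYP1A2 pathway (22% of clearance) rises to 3.4× activity: 0.22 × 3.4 = 0.748.
CYP2E1 (53%) and the residual 25% are unaffected.
CL_new/CL_old = 0.748 + 0.53 + 0.25 = 1.528.
Steady-state plasma level ∝ 1/CL, so new value = 21.1 / 1.528 = 13.8 μmol/L.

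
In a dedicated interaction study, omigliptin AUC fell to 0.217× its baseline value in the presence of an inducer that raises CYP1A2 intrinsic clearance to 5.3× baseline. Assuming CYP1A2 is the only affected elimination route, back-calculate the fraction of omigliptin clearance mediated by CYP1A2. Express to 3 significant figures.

Call the CYP1A2 fraction fm. After the interaction, CL_new/CL_old = fm × 5.3 + (1 − fm).
AUC ratio = 1 / (new CL fraction), so new CL fraction = 1 / 0.217 = 4.608.
fm × 5.3 + 1 − fm = 4.608  ⇒  fm × (5.3 − 1) = 3.608  ⇒  fm = 0.839.

0.839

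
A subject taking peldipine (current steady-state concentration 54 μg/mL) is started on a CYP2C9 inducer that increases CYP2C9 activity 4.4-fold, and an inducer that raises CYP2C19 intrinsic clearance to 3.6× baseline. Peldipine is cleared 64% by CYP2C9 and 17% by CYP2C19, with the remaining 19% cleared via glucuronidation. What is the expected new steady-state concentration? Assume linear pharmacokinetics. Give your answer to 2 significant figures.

15 μg/mL

The CYP2C9 pathway (64% of clearance) is boosted to 4.4× activity: 0.64 × 4.4 = 2.816.
The CYP2C19 pathway (17% of clearance) is boosted to 3.6× activity: 0.17 × 3.6 = 0.612.
The remaining 19% of clearance is unaffected.
CL_new/CL_old = 2.816 + 0.612 + 0.19 = 3.618.
Steady-state concentration ∝ 1/CL: new value = 54 / 3.618 = 15 μg/mL.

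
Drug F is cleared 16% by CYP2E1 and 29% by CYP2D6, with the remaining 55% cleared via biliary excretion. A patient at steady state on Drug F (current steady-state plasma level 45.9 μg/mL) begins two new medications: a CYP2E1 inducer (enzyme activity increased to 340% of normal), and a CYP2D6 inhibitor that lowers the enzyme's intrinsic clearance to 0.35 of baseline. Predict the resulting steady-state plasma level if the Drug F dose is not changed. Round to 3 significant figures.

38.4 μg/mL

The CYP2E1 pathway (16% of clearance) rises to 3.4× activity: 0.16 × 3.4 = 0.544.
The CYP2D6 pathway (29% of clearance) drops to 0.35× activity: 0.29 × 0.35 = 0.1015.
The remaining 55% of clearance is unaffected.
CL_new/CL_old = 0.544 + 0.1015 + 0.55 = 1.1955.
New steady-state plasma level = 45.9 / 1.1955 = 38.4 μg/mL (concentration scales inversely with clearance).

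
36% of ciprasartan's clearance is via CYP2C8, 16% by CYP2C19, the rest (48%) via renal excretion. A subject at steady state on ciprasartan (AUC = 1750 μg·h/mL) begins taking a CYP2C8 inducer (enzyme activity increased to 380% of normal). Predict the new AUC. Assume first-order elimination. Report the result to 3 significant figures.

872 μg·h/mL

The CYP2C8 pathway (36% of clearance) rises to 3.8× activity: 0.36 × 3.8 = 1.368.
CYP2C19 (16%) and the residual 48% are unaffected.
Relative clearance = 1.368 + 0.16 + 0.48 = 2.008.
New AUC = baseline ÷ relative clearance = 1750 / 2.008 = 872 μg·h/mL.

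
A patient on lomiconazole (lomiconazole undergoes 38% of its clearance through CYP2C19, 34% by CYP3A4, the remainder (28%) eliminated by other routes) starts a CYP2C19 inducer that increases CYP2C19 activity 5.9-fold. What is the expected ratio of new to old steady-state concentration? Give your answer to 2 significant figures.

The CYP2C19 pathway (38% of clearance) rises to 5.9× activity: 0.38 × 5.9 = 2.242.
CYP3A4 (34%) and the residual 28% are unaffected.
CL_new/CL_old = 2.242 + 0.34 + 0.28 = 2.862.
Since steady-state concentration ∝ 1/CL, the ratio is 1 / 2.862 = 0.35.

0.35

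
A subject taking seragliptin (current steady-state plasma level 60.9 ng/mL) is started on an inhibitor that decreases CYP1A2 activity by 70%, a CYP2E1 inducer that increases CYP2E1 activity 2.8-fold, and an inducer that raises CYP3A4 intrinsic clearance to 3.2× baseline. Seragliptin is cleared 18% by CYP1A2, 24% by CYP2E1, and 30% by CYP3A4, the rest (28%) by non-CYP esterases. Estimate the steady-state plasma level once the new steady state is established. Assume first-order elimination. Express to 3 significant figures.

The CYP1A2 pathway (18% of clearance) drops to 0.3× activity: 0.18 × 0.3 = 0.054.
The CYP2E1 pathway (24% of clearance) rises to 2.8× activity: 0.24 × 2.8 = 0.672.
The CYP3A4 pathway (30% of clearance) is boosted to 3.2× activity: 0.3 × 3.2 = 0.96.
The remaining 28% of clearance is unaffected.
New clearance relative to baseline: 0.054 + 0.672 + 0.96 + 0.28 = 1.966.
New steady-state plasma level = 60.9 / 1.966 = 31.0 ng/mL (concentration scales inversely with clearance).

31.0 ng/mL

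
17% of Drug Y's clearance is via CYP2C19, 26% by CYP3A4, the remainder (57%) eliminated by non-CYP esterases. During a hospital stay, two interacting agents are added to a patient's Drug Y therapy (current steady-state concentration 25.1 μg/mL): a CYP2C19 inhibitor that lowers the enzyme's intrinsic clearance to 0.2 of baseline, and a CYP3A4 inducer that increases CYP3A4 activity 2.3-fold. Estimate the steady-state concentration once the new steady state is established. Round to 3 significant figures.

20.9 μg/mL

CYP2C19: 0.17 × 0.2 = 0.034
CYP3A4: 0.26 × 2.3 = 0.598
Other: 0.57 (unchanged)
CL_new/CL_old = 0.034 + 0.598 + 0.57 = 1.202.
New steady-state concentration = 25.1 / 1.202 = 20.9 μg/mL (concentration scales inversely with clearance).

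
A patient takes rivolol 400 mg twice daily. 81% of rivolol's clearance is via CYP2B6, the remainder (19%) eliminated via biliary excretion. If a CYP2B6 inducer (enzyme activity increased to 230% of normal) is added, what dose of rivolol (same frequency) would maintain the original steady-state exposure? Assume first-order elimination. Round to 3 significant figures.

821 mg

The CYP2B6 pathway (81% of clearance) increases to 2.3× activity: 0.81 × 2.3 = 1.863.
The remaining 19% of clearance is unaffected.
Relative clearance = 1.863 + 0.19 = 2.053.
Exposure is unchanged when dose changes in proportion to clearance. New dose = 400 mg × 2.053 = 821 mg.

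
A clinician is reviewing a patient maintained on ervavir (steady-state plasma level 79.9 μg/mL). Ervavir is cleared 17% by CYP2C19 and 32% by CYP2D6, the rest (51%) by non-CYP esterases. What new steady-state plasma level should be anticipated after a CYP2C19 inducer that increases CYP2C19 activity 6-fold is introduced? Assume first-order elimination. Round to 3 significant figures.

CYP2C19: 0.17 × 6 = 1.02
CYP2D6: 0.32 (unchanged)
Other: 0.51 (unchanged)
CL_new/CL_old = 1.02 + 0.32 + 0.51 = 1.85.
With dosing unchanged, steady-state plasma level scales as 1/CL: 79.9 / 1.85 = 43.2 μg/mL.

43.2 μg/mL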